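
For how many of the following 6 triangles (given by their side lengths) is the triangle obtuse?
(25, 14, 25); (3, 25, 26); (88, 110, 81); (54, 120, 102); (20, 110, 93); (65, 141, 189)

(25,14,25): 14²+25² = 821 > 625 = 25² → acute
(3,25,26): 3²+25² = 634 < 676 = 26² → obtuse
(88,110,81): 81²+88² = 14305 > 12100 = 110² → acute
(54,120,102): 54²+102² = 13320 < 14400 = 120² → obtuse
(20,110,93): 20²+93² = 9049 < 12100 = 110² → obtuse
(65,141,189): 65²+141² = 24106 < 35721 = 189² → obtuse
4 of the 6 are obtuse.

4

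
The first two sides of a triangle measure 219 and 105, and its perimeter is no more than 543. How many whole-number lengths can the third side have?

Triangle inequality: 114 < x < 324. Perimeter ≤ 543 gives x ≤ 543 − 219 − 105 = 219.
So 114 < x ≤ 219; integers 115 through 219: 105 values.

105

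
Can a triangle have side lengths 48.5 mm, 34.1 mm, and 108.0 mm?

The longest side is 108.0, but the other two sum to only 82.6.
82.6 < 108.0, so the triangle inequality fails.

No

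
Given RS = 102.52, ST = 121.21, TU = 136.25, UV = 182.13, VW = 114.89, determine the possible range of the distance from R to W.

The maximum is all hops collinear in one direction: 102.52 + 121.21 + 136.25 + 182.13 + 114.89 = 657.00.
The longest hop is 182.13; the others sum to 474.87. Since 182.13 ≤ 474.87, the path can fold back on itself completely, so the minimum distance is 0.

0 ≤ RW ≤ 657.00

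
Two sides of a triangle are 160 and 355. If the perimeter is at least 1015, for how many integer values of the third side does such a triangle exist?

Triangle inequality: 195 < x < 515. Perimeter ≥ 1015 gives x ≥ 1015 − 160 − 355 = 500.
So 500 ≤ x < 515; integers 500 through 514: 15 values.

15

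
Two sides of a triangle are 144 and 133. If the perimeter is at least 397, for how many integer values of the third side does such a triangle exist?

Triangle inequality: 11 < x < 277. Perimeter ≥ 397 gives x ≥ 397 − 144 − 133 = 120.
So 120 ≤ x < 277; integers 120 through 276: 157 values.

157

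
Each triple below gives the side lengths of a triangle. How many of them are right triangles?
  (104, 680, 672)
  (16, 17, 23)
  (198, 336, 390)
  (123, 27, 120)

3

(104,680,672): 104²+672² = 462400 = 680² → right
(16,17,23): 16²+17² = 545 > 529 = 23² → acute
(198,336,390): 198²+336² = 152100 = 390² → right
(123,27,120): 27²+120² = 15129 = 123² → right
3 of the 4 are right.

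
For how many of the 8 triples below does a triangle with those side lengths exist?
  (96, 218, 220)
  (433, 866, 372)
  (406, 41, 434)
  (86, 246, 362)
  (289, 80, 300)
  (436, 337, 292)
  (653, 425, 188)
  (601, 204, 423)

(96,218,220): 96+218 > 220 → valid
(372,433,866): 372+433 ≤ 866 → not valid
(41,406,434): 41+406 > 434 → valid
(86,246,362): 86+246 ≤ 362 → not valid
(80,289,300): 80+289 > 300 → valid
(292,337,436): 292+337 > 436 → valid
(188,425,653): 188+425 ≤ 653 → not valid
(204,423,601): 204+423 > 601 → valid
5 of the 8 triples form a triangle.

5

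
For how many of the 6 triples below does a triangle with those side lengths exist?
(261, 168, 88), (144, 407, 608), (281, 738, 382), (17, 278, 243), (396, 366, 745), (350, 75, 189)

1

(88,168,261): 88+168 ≤ 261 → not valid
(144,407,608): 144+407 ≤ 608 → not valid
(281,382,738): 281+382 ≤ 738 → not valid
(17,243,278): 17+243 ≤ 278 → not valid
(366,396,745): 366+396 > 745 → valid
(75,189,350): 75+189 ≤ 350 → not valid
1 of the 6 triples forms a triangle.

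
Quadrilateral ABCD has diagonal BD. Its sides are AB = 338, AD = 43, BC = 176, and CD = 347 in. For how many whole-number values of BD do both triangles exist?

From triangle ABD: 295 < BD < 381.
From triangle CBD: 171 < BD < 523.
Intersection: 295 < BD < 381, so integers 296 through 380: 85 values.

85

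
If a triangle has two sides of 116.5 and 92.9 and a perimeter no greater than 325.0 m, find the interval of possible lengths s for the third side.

Triangle inequality alone gives 23.6 < s < 209.4.
The perimeter condition gives s ≤ 325.0 − 116.5 − 92.9 = 115.6.
Intersecting the two: 23.6 < s ≤ 115.6.

23.6 < s ≤ 115.6 m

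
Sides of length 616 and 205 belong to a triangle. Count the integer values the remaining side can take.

The third side lies in the open interval (411, 821).
Integers from 412 to 820 inclusive: 820 − 412 + 1 = 409.

409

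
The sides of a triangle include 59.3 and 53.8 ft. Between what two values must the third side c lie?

5.5 < c < 113.1 (ft)

By the triangle inequality, c must be less than 59.3 + 53.8 = 113.1 and greater than |59.3 − 53.8| = 5.5.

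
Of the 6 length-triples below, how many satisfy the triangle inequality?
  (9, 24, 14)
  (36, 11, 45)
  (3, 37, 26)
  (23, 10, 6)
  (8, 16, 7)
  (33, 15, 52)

(9,14,24): 9+14 ≤ 24 → not valid
(11,36,45): 11+36 > 45 → valid
(3,26,37): 3+26 ≤ 37 → not valid
(6,10,23): 6+10 ≤ 23 → not valid
(7,8,16): 7+8 ≤ 16 → not valid
(15,33,52): 15+33 ≤ 52 → not valid
1 of the 6 triples forms a triangle.

1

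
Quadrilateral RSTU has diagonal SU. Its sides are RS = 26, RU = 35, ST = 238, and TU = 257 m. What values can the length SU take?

From triangle RSU: |26 − 35| < SU < 26 + 35, i.e. 9 < SU < 61.
From triangle TSU: 19 < SU < 495.
Both must hold, so SU lies in the intersection.

19 < SU < 61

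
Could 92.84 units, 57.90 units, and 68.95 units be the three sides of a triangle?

The longest side is 92.84, and the other two sum to 126.85.
Since 126.85 > 92.84, the triangle inequality holds.

Yes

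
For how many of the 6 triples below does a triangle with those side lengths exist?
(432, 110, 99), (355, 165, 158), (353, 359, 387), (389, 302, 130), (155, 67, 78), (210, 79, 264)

3

(99,110,432): 99+110 ≤ 432 → not valid
(158,165,355): 158+165 ≤ 355 → not valid
(353,359,387): 353+359 > 387 → valid
(130,302,389): 130+302 > 389 → valid
(67,78,155): 67+78 ≤ 155 → not valid
(79,210,264): 79+210 > 264 → valid
3 of the 6 triples form a triangle.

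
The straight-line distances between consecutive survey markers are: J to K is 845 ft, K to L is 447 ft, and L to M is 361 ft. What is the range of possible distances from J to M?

37 ≤ JM ≤ 1653 ft

The maximum is all hops collinear in one direction: 845 + 447 + 361 = 1653.
The longest hop is 845; the others sum to 808. Folding the others back against it leaves at least 845 − 808 = 37.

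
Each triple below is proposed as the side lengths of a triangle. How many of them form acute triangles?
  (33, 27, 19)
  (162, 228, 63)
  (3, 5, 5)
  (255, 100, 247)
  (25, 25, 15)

4

(33,27,19): 19²+27² = 1090 > 1089 = 33² → acute
(162,228,63): 63+162 ≤ 228, not a triangle
(3,5,5): 3²+5² = 34 > 25 = 5² → acute
(255,100,247): 100²+247² = 71009 > 65025 = 255² → acute
(25,25,15): 15²+25² = 850 > 625 = 25² → acute
4 of the 5 are acute.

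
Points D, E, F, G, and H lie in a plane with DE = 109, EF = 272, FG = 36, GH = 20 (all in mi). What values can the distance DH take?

107 ≤ DH ≤ 437 mi

The maximum is all hops collinear in one direction: 109 + 272 + 36 + 20 = 437.
The longest hop is 272; the others sum to 165. Folding the others back against it leaves at least 272 − 165 = 107.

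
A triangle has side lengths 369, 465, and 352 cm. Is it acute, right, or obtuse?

acute

Compare the square of the longest side to the sum of squares of the other two: 352² + 369² = 260065 > 216225 = 465².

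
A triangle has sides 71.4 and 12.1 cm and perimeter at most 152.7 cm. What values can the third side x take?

Triangle inequality alone gives 59.3 < x < 83.5.
The perimeter condition gives x ≤ 152.7 − 71.4 − 12.1 = 69.2.
Intersecting the two: 59.3 < x ≤ 69.2.

59.3 < x ≤ 69.2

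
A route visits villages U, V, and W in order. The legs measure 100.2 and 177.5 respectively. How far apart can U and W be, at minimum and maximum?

77.3 ≤ UW ≤ 277.7

By the triangle inequality, |100.2 − 177.5| ≤ UW ≤ 100.2 + 177.5.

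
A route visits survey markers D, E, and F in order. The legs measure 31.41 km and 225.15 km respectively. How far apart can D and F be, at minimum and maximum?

193.74 ≤ DF ≤ 256.56 km

By the triangle inequality, |31.41 − 225.15| ≤ DF ≤ 31.41 + 225.15.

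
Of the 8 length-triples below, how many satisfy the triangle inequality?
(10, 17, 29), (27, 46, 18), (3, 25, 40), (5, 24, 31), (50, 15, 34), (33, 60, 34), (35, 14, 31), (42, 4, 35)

(10,17,29): 10+17 ≤ 29 → not valid
(18,27,46): 18+27 ≤ 46 → not valid
(3,25,40): 3+25 ≤ 40 → not valid
(5,24,31): 5+24 ≤ 31 → not valid
(15,34,50): 15+34 ≤ 50 → not valid
(33,34,60): 33+34 > 60 → valid
(14,31,35): 14+31 > 35 → valid
(4,35,42): 4+35 ≤ 42 → not valid
2 of the 8 triples form a triangle.

2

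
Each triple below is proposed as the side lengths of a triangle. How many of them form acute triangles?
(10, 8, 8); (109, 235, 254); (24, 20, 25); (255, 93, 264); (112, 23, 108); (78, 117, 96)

(10,8,8): 8²+8² = 128 > 100 = 10² → acute
(109,235,254): 109²+235² = 67106 > 64516 = 254² → acute
(24,20,25): 20²+24² = 976 > 625 = 25² → acute
(255,93,264): 93²+255² = 73674 > 69696 = 264² → acute
(112,23,108): 23²+108² = 12193 < 12544 = 112² → obtuse
(78,117,96): 78²+96² = 15300 > 13689 = 117² → acute
5 of the 6 are acute.

5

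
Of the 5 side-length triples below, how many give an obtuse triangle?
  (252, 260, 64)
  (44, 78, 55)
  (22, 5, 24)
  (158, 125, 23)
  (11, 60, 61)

2

(252,260,64): 64²+252² = 67600 = 260² → right
(44,78,55): 44²+55² = 4961 < 6084 = 78² → obtuse
(22,5,24): 5²+22² = 509 < 576 = 24² → obtuse
(158,125,23): 23+125 ≤ 158, not a triangle
(11,60,61): 11²+60² = 3721 = 61² → right
2 of the 5 are obtuse.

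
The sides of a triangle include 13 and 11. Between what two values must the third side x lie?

By the triangle inequality, x must be less than 13 + 11 = 24 and greater than |13 − 11| = 2.

2 < x < 24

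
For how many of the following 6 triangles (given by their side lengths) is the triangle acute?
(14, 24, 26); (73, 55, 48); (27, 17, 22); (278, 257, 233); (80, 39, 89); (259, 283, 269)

(14,24,26): 14²+24² = 772 > 676 = 26² → acute
(73,55,48): 48²+55² = 5329 = 73² → right
(27,17,22): 17²+22² = 773 > 729 = 27² → acute
(278,257,233): 233²+257² = 120338 > 77284 = 278² → acute
(80,39,89): 39²+80² = 7921 = 89² → right
(259,283,269): 259²+269² = 139442 > 80089 = 283² → acute
4 of the 6 are acute.

4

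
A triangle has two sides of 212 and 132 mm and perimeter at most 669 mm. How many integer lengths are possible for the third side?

Triangle inequality: 80 < x < 344. Perimeter ≤ 669 gives x ≤ 669 − 212 − 132 = 325.
So 80 < x ≤ 325; integers 81 through 325: 245 values.

245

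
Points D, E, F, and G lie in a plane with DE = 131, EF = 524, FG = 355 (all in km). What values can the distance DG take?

The maximum is all hops collinear in one direction: 131 + 524 + 355 = 1010.
The longest hop is 524; the others sum to 486. Folding the others back against it leaves at least 524 − 486 = 38.

38 ≤ DG ≤ 1010 km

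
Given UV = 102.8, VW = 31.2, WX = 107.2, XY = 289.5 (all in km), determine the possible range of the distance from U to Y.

48.3 ≤ UY ≤ 530.7 km

The maximum is all hops collinear in one direction: 102.8 + 31.2 + 107.2 + 289.5 = 530.7.
The longest hop is 289.5; the others sum to 241.2. Folding the others back against it leaves at least 289.5 − 241.2 = 48.3.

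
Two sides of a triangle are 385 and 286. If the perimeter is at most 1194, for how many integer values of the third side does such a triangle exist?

Triangle inequality: 99 < x < 671. Perimeter ≤ 1194 gives x ≤ 1194 − 385 − 286 = 523.
So 99 < x ≤ 523; integers 100 through 523: 424 values.

424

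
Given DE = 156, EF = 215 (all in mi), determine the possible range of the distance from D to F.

59 ≤ DF ≤ 371 mi

By the triangle inequality, |156 − 215| ≤ DF ≤ 156 + 215.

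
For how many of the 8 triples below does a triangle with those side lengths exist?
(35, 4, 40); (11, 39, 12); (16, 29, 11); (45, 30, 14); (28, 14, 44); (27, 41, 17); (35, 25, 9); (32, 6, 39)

1

(4,35,40): 4+35 ≤ 40 → not valid
(11,12,39): 11+12 ≤ 39 → not valid
(11,16,29): 11+16 ≤ 29 → not valid
(14,30,45): 14+30 ≤ 45 → not valid
(14,28,44): 14+28 ≤ 44 → not valid
(17,27,41): 17+27 > 41 → valid
(9,25,35): 9+25 ≤ 35 → not valid
(6,32,39): 6+32 ≤ 39 → not valid
1 of the 8 triples forms a triangle.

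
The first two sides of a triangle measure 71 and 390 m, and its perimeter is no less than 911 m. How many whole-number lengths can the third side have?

11

Triangle inequality: 319 < x < 461. Perimeter ≥ 911 gives x ≥ 911 − 71 − 390 = 450.
So 450 ≤ x < 461; integers 450 through 460: 11 values.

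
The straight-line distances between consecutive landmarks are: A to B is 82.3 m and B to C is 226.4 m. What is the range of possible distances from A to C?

144.1 ≤ AC ≤ 308.7 m

By the triangle inequality, |82.3 − 226.4| ≤ AC ≤ 82.3 + 226.4.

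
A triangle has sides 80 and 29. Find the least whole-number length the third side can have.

52

The third side must be strictly greater than |80 − 29| = 51.
The smallest integer above 51 is 52.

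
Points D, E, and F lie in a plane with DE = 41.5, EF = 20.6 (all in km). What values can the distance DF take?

20.9 ≤ DF ≤ 62.1 km

By the triangle inequality, |41.5 − 20.6| ≤ DF ≤ 41.5 + 20.6.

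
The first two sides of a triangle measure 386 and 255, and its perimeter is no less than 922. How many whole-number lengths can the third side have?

360

Triangle inequality: 131 < x < 641. Perimeter ≥ 922 gives x ≥ 922 − 386 − 255 = 281.
So 281 ≤ x < 641; integers 281 through 640: 360 values.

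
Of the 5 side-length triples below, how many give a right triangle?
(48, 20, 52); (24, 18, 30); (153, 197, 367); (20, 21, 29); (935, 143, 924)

(48,20,52): 20²+48² = 2704 = 52² → right
(24,18,30): 18²+24² = 900 = 30² → right
(153,197,367): 153+197 ≤ 367, not a triangle
(20,21,29): 20²+21² = 841 = 29² → right
(935,143,924): 143²+924² = 874225 = 935² → right
4 of the 5 are right.

4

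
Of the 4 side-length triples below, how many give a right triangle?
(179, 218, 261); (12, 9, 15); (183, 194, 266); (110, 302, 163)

(179,218,261): 179²+218² = 79565 > 68121 = 261² → acute
(12,9,15): 9²+12² = 225 = 15² → right
(183,194,266): 183²+194² = 71125 > 70756 = 266² → acute
(110,302,163): 110+163 ≤ 302, not a triangle
1 of the 4 is right.

1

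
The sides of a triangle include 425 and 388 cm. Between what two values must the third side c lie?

By the triangle inequality, c must be less than 425 + 388 = 813 and greater than |425 − 388| = 37.

37 < c < 813 (cm)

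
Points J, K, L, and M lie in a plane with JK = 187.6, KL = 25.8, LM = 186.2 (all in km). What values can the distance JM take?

0 ≤ JM ≤ 399.6 km

The maximum is all hops collinear in one direction: 187.6 + 25.8 + 186.2 = 399.6.
The longest hop is 187.6; the others sum to 212.0. Since 187.6 ≤ 212.0, the path can fold back on itself completely, so the minimum distance is 0.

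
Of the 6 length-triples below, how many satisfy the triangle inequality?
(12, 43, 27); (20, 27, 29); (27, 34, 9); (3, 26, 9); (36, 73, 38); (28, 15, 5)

3

(12,27,43): 12+27 ≤ 43 → not valid
(20,27,29): 20+27 > 29 → valid
(9,27,34): 9+27 > 34 → valid
(3,9,26): 3+9 ≤ 26 → not valid
(36,38,73): 36+38 > 73 → valid
(5,15,28): 5+15 ≤ 28 → not valid
3 of the 6 triples form a triangle.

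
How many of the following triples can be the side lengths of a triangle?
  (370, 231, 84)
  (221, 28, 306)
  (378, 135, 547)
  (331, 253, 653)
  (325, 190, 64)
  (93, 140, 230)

(84,231,370): 84+231 ≤ 370 → not valid
(28,221,306): 28+221 ≤ 306 → not valid
(135,378,547): 135+378 ≤ 547 → not valid
(253,331,653): 253+331 ≤ 653 → not valid
(64,190,325): 64+190 ≤ 325 → not valid
(93,140,230): 93+140 > 230 → valid
1 of the 6 triples forms a triangle.

1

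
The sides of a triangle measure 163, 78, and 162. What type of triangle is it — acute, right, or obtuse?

acute

Compare the square of the longest side to the sum of squares of the other two: 78² + 162² = 32328 > 26569 = 163².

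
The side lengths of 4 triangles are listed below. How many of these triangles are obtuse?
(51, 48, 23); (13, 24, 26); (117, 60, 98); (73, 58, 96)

(51,48,23): 23²+48² = 2833 > 2601 = 51² → acute
(13,24,26): 13²+24² = 745 > 676 = 26² → acute
(117,60,98): 60²+98² = 13204 < 13689 = 117² → obtuse
(73,58,96): 58²+73² = 8693 < 9216 = 96² → obtuse
2 of the 4 are obtuse.

2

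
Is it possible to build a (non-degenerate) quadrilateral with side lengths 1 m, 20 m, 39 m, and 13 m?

For a quadrilateral, each side must be shorter than the sum of the others.
Here the longest side is 39, but the remaining 3 sides sum to only 34.

No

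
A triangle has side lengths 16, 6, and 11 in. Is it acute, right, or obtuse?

obtuse

Compare the square of the longest side to the sum of squares of the other two: 6² + 11² = 157 < 256 = 16².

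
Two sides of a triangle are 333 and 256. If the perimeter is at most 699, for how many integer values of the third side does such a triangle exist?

Triangle inequality: 77 < x < 589. Perimeter ≤ 699 gives x ≤ 699 − 333 − 256 = 110.
So 77 < x ≤ 110; integers 78 through 110: 33 values.

33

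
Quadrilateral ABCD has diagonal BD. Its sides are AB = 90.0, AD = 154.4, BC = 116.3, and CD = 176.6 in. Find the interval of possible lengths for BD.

From triangle ABD: |90.0 − 154.4| < BD < 90.0 + 154.4, i.e. 64.4 < BD < 244.4.
From triangle CBD: 60.3 < BD < 292.9.
Both must hold, so BD lies in the intersection.

64.4 < BD < 244.4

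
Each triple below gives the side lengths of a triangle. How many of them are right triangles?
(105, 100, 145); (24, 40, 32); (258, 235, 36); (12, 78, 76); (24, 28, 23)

2

(105,100,145): 100²+105² = 21025 = 145² → right
(24,40,32): 24²+32² = 1600 = 40² → right
(258,235,36): 36²+235² = 56521 < 66564 = 258² → obtuse
(12,78,76): 12²+76² = 5920 < 6084 = 78² → obtuse
(24,28,23): 23²+24² = 1105 > 784 = 28² → acute
2 of the 5 are right.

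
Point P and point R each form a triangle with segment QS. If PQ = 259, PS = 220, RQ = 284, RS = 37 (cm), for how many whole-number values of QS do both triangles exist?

From triangle PQS: 39 < QS < 479.
From triangle RQS: 247 < QS < 321.
Intersection: 247 < QS < 321, so integers 248 through 320: 73 values.

73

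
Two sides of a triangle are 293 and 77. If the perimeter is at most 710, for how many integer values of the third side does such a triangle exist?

124

Triangle inequality: 216 < x < 370. Perimeter ≤ 710 gives x ≤ 710 − 293 − 77 = 340.
So 216 < x ≤ 340; integers 217 through 340: 124 values.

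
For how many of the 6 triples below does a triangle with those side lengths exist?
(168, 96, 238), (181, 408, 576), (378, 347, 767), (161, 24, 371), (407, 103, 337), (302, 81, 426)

3

(96,168,238): 96+168 > 238 → valid
(181,408,576): 181+408 > 576 → valid
(347,378,767): 347+378 ≤ 767 → not valid
(24,161,371): 24+161 ≤ 371 → not valid
(103,337,407): 103+337 > 407 → valid
(81,302,426): 81+302 ≤ 426 → not valid
3 of the 6 triples form a triangle.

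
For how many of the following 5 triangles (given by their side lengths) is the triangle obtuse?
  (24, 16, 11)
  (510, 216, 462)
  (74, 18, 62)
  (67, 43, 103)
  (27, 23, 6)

4

(24,16,11): 11²+16² = 377 < 576 = 24² → obtuse
(510,216,462): 216²+462² = 260100 = 510² → right
(74,18,62): 18²+62² = 4168 < 5476 = 74² → obtuse
(67,43,103): 43²+67² = 6338 < 10609 = 103² → obtuse
(27,23,6): 6²+23² = 565 < 729 = 27² → obtuse
4 of the 5 are obtuse.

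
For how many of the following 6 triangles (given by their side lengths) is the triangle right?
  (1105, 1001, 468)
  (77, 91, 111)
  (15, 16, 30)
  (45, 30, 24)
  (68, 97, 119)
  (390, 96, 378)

(1105,1001,468): 468²+1001² = 1221025 = 1105² → right
(77,91,111): 77²+91² = 14210 > 12321 = 111² → acute
(15,16,30): 15²+16² = 481 < 900 = 30² → obtuse
(45,30,24): 24²+30² = 1476 < 2025 = 45² → obtuse
(68,97,119): 68²+97² = 14033 < 14161 = 119² → obtuse
(390,96,378): 96²+378² = 152100 = 390² → right
2 of the 6 are right.

2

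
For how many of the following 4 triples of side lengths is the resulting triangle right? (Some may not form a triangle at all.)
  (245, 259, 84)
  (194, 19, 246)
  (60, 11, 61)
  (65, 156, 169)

3

(245,259,84): 84²+245² = 67081 = 259² → right
(194,19,246): 19+194 ≤ 246, not a triangle
(60,11,61): 11²+60² = 3721 = 61² → right
(65,156,169): 65²+156² = 28561 = 169² → right
3 of the 4 are right.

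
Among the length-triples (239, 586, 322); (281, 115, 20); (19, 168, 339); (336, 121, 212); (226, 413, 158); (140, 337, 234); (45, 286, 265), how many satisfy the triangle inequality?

2

(239,322,586): 239+322 ≤ 586 → not valid
(20,115,281): 20+115 ≤ 281 → not valid
(19,168,339): 19+168 ≤ 339 → not valid
(121,212,336): 121+212 ≤ 336 → not valid
(158,226,413): 158+226 ≤ 413 → not valid
(140,234,337): 140+234 > 337 → valid
(45,265,286): 45+265 > 286 → valid
2 of the 7 triples form a triangle.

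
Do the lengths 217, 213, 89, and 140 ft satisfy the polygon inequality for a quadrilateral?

Yes

A quadrilateral exists iff every side is shorter than the sum of the others — equivalently, the longest side is less than the sum of the rest.
Longest side 217 < 442 (sum of the remaining 3), so yes.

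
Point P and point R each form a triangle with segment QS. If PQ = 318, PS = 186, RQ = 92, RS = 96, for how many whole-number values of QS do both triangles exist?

From triangle PQS: 132 < QS < 504.
From triangle RQS: 4 < QS < 188.
Intersection: 132 < QS < 188, so integers 133 through 187: 55 values.

55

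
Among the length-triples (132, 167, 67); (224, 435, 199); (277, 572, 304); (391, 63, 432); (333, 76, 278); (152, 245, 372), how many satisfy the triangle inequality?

5

(67,132,167): 67+132 > 167 → valid
(199,224,435): 199+224 ≤ 435 → not valid
(277,304,572): 277+304 > 572 → valid
(63,391,432): 63+391 > 432 → valid
(76,278,333): 76+278 > 333 → valid
(152,245,372): 152+245 > 372 → valid
5 of the 6 triples form a triangle.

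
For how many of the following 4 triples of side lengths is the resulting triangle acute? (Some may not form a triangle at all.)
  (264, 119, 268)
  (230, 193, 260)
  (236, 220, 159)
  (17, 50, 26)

3

(264,119,268): 119²+264² = 83857 > 71824 = 268² → acute
(230,193,260): 193²+230² = 90149 > 67600 = 260² → acute
(236,220,159): 159²+220² = 73681 > 55696 = 236² → acute
(17,50,26): 17+26 ≤ 50, not a triangle
3 of the 4 are acute.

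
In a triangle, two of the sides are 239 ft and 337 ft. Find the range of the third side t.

By the triangle inequality, t must be less than 239 + 337 = 576 and greater than |239 − 337| = 98.

98 < t < 576 (ft)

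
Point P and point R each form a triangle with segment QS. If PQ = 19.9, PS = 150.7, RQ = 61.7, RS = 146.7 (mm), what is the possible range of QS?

130.8 < QS < 170.6

From triangle PQS: |19.9 − 150.7| < QS < 19.9 + 150.7, i.e. 130.8 < QS < 170.6.
From triangle RQS: 85.0 < QS < 208.4.
Both must hold, so QS lies in the intersection.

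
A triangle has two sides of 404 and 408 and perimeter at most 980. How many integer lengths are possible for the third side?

Triangle inequality: 4 < x < 812. Perimeter ≤ 980 gives x ≤ 980 − 404 − 408 = 168.
So 4 < x ≤ 168; integers 5 through 168: 164 values.

164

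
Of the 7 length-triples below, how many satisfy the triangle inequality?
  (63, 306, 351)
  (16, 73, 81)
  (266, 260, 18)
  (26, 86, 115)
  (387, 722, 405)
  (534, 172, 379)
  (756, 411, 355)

6

(63,306,351): 63+306 > 351 → valid
(16,73,81): 16+73 > 81 → valid
(18,260,266): 18+260 > 266 → valid
(26,86,115): 26+86 ≤ 115 → not valid
(387,405,722): 387+405 > 722 → valid
(172,379,534): 172+379 > 534 → valid
(355,411,756): 355+411 > 756 → valid
6 of the 7 triples form a triangle.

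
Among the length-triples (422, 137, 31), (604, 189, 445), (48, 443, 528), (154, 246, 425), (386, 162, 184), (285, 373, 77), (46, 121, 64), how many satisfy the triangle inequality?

1

(31,137,422): 31+137 ≤ 422 → not valid
(189,445,604): 189+445 > 604 → valid
(48,443,528): 48+443 ≤ 528 → not valid
(154,246,425): 154+246 ≤ 425 → not valid
(162,184,386): 162+184 ≤ 386 → not valid
(77,285,373): 77+285 ≤ 373 → not valid
(46,64,121): 46+64 ≤ 121 → not valid
1 of the 7 triples forms a triangle.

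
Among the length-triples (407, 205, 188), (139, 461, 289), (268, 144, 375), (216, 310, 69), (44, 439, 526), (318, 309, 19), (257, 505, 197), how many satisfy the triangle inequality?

(188,205,407): 188+205 ≤ 407 → not valid
(139,289,461): 139+289 ≤ 461 → not valid
(144,268,375): 144+268 > 375 → valid
(69,216,310): 69+216 ≤ 310 → not valid
(44,439,526): 44+439 ≤ 526 → not valid
(19,309,318): 19+309 > 318 → valid
(197,257,505): 197+257 ≤ 505 → not valid
2 of the 7 triples form a triangle.

2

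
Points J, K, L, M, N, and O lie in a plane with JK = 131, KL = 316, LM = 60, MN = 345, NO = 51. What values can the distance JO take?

The maximum is all hops collinear in one direction: 131 + 316 + 60 + 345 + 51 = 903.
The longest hop is 345; the others sum to 558. Since 345 ≤ 558, the path can fold back on itself completely, so the minimum distance is 0.

0 ≤ JO ≤ 903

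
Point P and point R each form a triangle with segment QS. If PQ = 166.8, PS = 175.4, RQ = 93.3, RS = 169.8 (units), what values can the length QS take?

76.5 < QS < 263.1

From triangle PQS: |166.8 − 175.4| < QS < 166.8 + 175.4, i.e. 8.6 < QS < 342.2.
From triangle RQS: 76.5 < QS < 263.1.
Both must hold, so QS lies in the intersection.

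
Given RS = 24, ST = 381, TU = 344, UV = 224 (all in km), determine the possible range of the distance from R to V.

0 ≤ RV ≤ 973 km

The maximum is all hops collinear in one direction: 24 + 381 + 344 + 224 = 973.
The longest hop is 381; the others sum to 592. Since 381 ≤ 592, the path can fold back on itself completely, so the minimum distance is 0.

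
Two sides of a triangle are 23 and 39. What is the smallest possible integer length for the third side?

17

The third side must be strictly greater than |23 − 39| = 16.
The smallest integer above 16 is 17.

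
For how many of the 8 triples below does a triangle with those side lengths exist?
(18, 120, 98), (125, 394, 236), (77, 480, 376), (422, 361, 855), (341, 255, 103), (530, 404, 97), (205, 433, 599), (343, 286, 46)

(18,98,120): 18+98 ≤ 120 → not valid
(125,236,394): 125+236 ≤ 394 → not valid
(77,376,480): 77+376 ≤ 480 → not valid
(361,422,855): 361+422 ≤ 855 → not valid
(103,255,341): 103+255 > 341 → valid
(97,404,530): 97+404 ≤ 530 → not valid
(205,433,599): 205+433 > 599 → valid
(46,286,343): 46+286 ≤ 343 → not valid
2 of the 8 triples form a triangle.

2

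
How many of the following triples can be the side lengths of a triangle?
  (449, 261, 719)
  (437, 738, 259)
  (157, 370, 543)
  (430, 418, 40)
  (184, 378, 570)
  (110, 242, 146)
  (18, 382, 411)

2

(261,449,719): 261+449 ≤ 719 → not valid
(259,437,738): 259+437 ≤ 738 → not valid
(157,370,543): 157+370 ≤ 543 → not valid
(40,418,430): 40+418 > 430 → valid
(184,378,570): 184+378 ≤ 570 → not valid
(110,146,242): 110+146 > 242 → valid
(18,382,411): 18+382 ≤ 411 → not valid
2 of the 7 triples form a triangle.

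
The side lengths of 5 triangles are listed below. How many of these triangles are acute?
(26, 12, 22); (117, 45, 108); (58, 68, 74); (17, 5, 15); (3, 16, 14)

1

(26,12,22): 12²+22² = 628 < 676 = 26² → obtuse
(117,45,108): 45²+108² = 13689 = 117² → right
(58,68,74): 58²+68² = 7988 > 5476 = 74² → acute
(17,5,15): 5²+15² = 250 < 289 = 17² → obtuse
(3,16,14): 3²+14² = 205 < 256 = 16² → obtuse
1 of the 5 is acute.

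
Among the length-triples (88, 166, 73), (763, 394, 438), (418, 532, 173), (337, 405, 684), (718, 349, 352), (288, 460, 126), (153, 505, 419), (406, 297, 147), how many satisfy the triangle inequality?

5

(73,88,166): 73+88 ≤ 166 → not valid
(394,438,763): 394+438 > 763 → valid
(173,418,532): 173+418 > 532 → valid
(337,405,684): 337+405 > 684 → valid
(349,352,718): 349+352 ≤ 718 → not valid
(126,288,460): 126+288 ≤ 460 → not valid
(153,419,505): 153+419 > 505 → valid
(147,297,406): 147+297 > 406 → valid
5 of the 8 triples form a triangle.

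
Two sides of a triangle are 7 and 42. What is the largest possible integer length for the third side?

The third side must be strictly less than 7 + 42 = 49.
The largest integer below 49 is 48.

48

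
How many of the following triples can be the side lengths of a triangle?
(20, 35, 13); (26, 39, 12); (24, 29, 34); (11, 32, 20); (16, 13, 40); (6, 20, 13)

1

(13,20,35): 13+20 ≤ 35 → not valid
(12,26,39): 12+26 ≤ 39 → not valid
(24,29,34): 24+29 > 34 → valid
(11,20,32): 11+20 ≤ 32 → not valid
(13,16,40): 13+16 ≤ 40 → not valid
(6,13,20): 6+13 ≤ 20 → not valid
1 of the 6 triples forms a triangle.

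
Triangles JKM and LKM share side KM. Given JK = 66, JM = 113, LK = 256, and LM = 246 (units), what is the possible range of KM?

47 < KM < 179

From triangle JKM: |66 − 113| < KM < 66 + 113, i.e. 47 < KM < 179.
From triangle LKM: 10 < KM < 502.
Both must hold, so KM lies in the intersection.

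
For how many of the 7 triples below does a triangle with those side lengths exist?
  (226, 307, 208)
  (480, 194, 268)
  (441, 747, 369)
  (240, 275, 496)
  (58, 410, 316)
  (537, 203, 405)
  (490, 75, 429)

(208,226,307): 208+226 > 307 → valid
(194,268,480): 194+268 ≤ 480 → not valid
(369,441,747): 369+441 > 747 → valid
(240,275,496): 240+275 > 496 → valid
(58,316,410): 58+316 ≤ 410 → not valid
(203,405,537): 203+405 > 537 → valid
(75,429,490): 75+429 > 490 → valid
5 of the 7 triples form a triangle.

5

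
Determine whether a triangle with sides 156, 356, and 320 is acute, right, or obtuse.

right

Compare the square of the longest side to the sum of squares of the other two: 156² + 320² = 126736 = 356².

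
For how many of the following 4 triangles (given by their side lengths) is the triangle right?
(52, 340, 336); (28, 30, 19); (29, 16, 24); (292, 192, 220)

(52,340,336): 52²+336² = 115600 = 340² → right
(28,30,19): 19²+28² = 1145 > 900 = 30² → acute
(29,16,24): 16²+24² = 832 < 841 = 29² → obtuse
(292,192,220): 192²+220² = 85264 = 292² → right
2 of the 4 are right.

2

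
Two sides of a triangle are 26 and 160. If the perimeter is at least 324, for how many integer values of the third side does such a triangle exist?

48

Triangle inequality: 134 < x < 186. Perimeter ≥ 324 gives x ≥ 324 − 26 − 160 = 138.
So 138 ≤ x < 186; integers 138 through 185: 48 values.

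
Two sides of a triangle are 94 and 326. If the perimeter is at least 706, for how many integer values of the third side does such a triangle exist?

Triangle inequality: 232 < x < 420. Perimeter ≥ 706 gives x ≥ 706 − 94 − 326 = 286.
So 286 ≤ x < 420; integers 286 through 419: 134 values.

134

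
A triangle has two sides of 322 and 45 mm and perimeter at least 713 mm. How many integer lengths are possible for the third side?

21

Triangle inequality: 277 < x < 367. Perimeter ≥ 713 gives x ≥ 713 − 322 − 45 = 346.
So 346 ≤ x < 367; integers 346 through 366: 21 values.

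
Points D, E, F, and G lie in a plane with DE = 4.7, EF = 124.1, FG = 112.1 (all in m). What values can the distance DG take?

The maximum is all hops collinear in one direction: 4.7 + 124.1 + 112.1 = 240.9.
The longest hop is 124.1; the others sum to 116.8. Folding the others back against it leaves at least 124.1 − 116.8 = 7.3.

7.3 ≤ DG ≤ 240.9 m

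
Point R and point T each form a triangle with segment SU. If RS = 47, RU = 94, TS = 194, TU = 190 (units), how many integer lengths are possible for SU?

93

From triangle RSU: 47 < SU < 141.
From triangle TSU: 4 < SU < 384.
Intersection: 47 < SU < 141, so integers 48 through 140: 93 values.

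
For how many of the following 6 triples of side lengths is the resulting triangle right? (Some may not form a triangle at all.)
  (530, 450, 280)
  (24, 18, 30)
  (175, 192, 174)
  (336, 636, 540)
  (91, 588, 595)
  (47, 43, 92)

4

(530,450,280): 280²+450² = 280900 = 530² → right
(24,18,30): 18²+24² = 900 = 30² → right
(175,192,174): 174²+175² = 60901 > 36864 = 192² → acute
(336,636,540): 336²+540² = 404496 = 636² → right
(91,588,595): 91²+588² = 354025 = 595² → right
(47,43,92): 43+47 ≤ 92, not a triangle
4 of the 6 are right.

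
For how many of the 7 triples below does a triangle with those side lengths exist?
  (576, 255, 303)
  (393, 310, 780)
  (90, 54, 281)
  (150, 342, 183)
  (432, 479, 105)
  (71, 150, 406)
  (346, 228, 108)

1

(255,303,576): 255+303 ≤ 576 → not valid
(310,393,780): 310+393 ≤ 780 → not valid
(54,90,281): 54+90 ≤ 281 → not valid
(150,183,342): 150+183 ≤ 342 → not valid
(105,432,479): 105+432 > 479 → valid
(71,150,406): 71+150 ≤ 406 → not valid
(108,228,346): 108+228 ≤ 346 → not valid
1 of the 7 triples forms a triangle.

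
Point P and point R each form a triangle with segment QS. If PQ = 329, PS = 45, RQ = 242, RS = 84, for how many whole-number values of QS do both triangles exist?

41

From triangle PQS: 284 < QS < 374.
From triangle RQS: 158 < QS < 326.
Intersection: 284 < QS < 326, so integers 285 through 325: 41 values.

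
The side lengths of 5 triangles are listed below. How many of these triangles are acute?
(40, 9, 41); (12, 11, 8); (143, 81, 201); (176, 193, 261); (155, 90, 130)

(40,9,41): 9²+40² = 1681 = 41² → right
(12,11,8): 8²+11² = 185 > 144 = 12² → acute
(143,81,201): 81²+143² = 27010 < 40401 = 201² → obtuse
(176,193,261): 176²+193² = 68225 > 68121 = 261² → acute
(155,90,130): 90²+130² = 25000 > 24025 = 155² → acute
3 of the 5 are acute.

3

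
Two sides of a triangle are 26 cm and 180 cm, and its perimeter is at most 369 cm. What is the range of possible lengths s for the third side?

Triangle inequality alone gives 154 < s < 206.
The perimeter condition gives s ≤ 369 − 26 − 180 = 163.
Intersecting the two: 154 < s ≤ 163.

154 < s ≤ 163 cm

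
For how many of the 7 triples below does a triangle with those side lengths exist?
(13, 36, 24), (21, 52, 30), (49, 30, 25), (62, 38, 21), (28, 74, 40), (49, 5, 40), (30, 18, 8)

2

(13,24,36): 13+24 > 36 → valid
(21,30,52): 21+30 ≤ 52 → not valid
(25,30,49): 25+30 > 49 → valid
(21,38,62): 21+38 ≤ 62 → not valid
(28,40,74): 28+40 ≤ 74 → not valid
(5,40,49): 5+40 ≤ 49 → not valid
(8,18,30): 8+18 ≤ 30 → not valid
2 of the 7 triples form a triangle.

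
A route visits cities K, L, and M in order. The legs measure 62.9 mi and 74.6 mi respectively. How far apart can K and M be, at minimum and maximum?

11.7 ≤ KM ≤ 137.5 mi

By the triangle inequality, |62.9 − 74.6| ≤ KM ≤ 62.9 + 74.6.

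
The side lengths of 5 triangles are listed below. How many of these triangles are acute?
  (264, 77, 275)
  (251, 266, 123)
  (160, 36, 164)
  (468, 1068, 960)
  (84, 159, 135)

1

(264,77,275): 77²+264² = 75625 = 275² → right
(251,266,123): 123²+251² = 78130 > 70756 = 266² → acute
(160,36,164): 36²+160² = 26896 = 164² → right
(468,1068,960): 468²+960² = 1140624 = 1068² → right
(84,159,135): 84²+135² = 25281 = 159² → right
1 of the 5 is acute.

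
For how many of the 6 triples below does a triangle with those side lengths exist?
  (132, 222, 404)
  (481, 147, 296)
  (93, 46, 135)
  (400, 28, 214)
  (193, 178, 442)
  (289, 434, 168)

(132,222,404): 132+222 ≤ 404 → not valid
(147,296,481): 147+296 ≤ 481 → not valid
(46,93,135): 46+93 > 135 → valid
(28,214,400): 28+214 ≤ 400 → not valid
(178,193,442): 178+193 ≤ 442 → not valid
(168,289,434): 168+289 > 434 → valid
2 of the 6 triples form a triangle.

2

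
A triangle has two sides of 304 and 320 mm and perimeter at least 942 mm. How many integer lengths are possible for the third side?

Triangle inequality: 16 < x < 624. Perimeter ≥ 942 gives x ≥ 942 − 304 − 320 = 318.
So 318 ≤ x < 624; integers 318 through 623: 306 values.

306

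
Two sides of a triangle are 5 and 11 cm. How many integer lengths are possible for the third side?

9

The third side lies in the open interval (6, 16).
Integers from 7 to 15 inclusive: 15 − 7 + 1 = 9.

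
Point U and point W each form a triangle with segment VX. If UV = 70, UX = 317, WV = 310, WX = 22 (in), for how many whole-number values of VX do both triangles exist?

From triangle UVX: 247 < VX < 387.
From triangle WVX: 288 < VX < 332.
Intersection: 288 < VX < 332, so integers 289 through 331: 43 values.

43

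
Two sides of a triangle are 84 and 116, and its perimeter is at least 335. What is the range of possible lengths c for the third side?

Triangle inequality alone gives 32 < c < 200.
The perimeter condition gives c ≥ 335 − 84 − 116 = 135.
Intersecting the two: 135 ≤ c < 200.

135 ≤ c < 200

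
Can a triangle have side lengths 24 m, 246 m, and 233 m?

The longest side is 246, and the other two sum to 257.
Since 257 > 246, the triangle inequality holds.

Yes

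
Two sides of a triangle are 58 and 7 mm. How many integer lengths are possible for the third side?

13

The third side lies in the open interval (51, 65).
Integers from 52 to 64 inclusive: 64 − 52 + 1 = 13.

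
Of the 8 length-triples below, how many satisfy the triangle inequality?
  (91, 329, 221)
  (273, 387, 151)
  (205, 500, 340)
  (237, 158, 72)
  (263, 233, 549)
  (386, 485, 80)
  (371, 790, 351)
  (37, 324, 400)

(91,221,329): 91+221 ≤ 329 → not valid
(151,273,387): 151+273 > 387 → valid
(205,340,500): 205+340 > 500 → valid
(72,158,237): 72+158 ≤ 237 → not valid
(233,263,549): 233+263 ≤ 549 → not valid
(80,386,485): 80+386 ≤ 485 → not valid
(351,371,790): 351+371 ≤ 790 → not valid
(37,324,400): 37+324 ≤ 400 → not valid
2 of the 8 triples form a triangle.

2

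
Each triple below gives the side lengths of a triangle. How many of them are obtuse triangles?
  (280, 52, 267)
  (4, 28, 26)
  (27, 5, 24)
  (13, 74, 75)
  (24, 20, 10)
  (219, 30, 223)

(280,52,267): 52²+267² = 73993 < 78400 = 280² → obtuse
(4,28,26): 4²+26² = 692 < 784 = 28² → obtuse
(27,5,24): 5²+24² = 601 < 729 = 27² → obtuse
(13,74,75): 13²+74² = 5645 > 5625 = 75² → acute
(24,20,10): 10²+20² = 500 < 576 = 24² → obtuse
(219,30,223): 30²+219² = 48861 < 49729 = 223² → obtuse
5 of the 6 are obtuse.

5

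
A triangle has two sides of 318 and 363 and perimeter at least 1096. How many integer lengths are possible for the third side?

Triangle inequality: 45 < x < 681. Perimeter ≥ 1096 gives x ≥ 1096 − 318 − 363 = 415.
So 415 ≤ x < 681; integers 415 through 680: 266 values.

266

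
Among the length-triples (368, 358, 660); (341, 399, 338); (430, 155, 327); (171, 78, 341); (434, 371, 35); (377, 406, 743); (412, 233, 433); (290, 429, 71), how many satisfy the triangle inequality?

(358,368,660): 358+368 > 660 → valid
(338,341,399): 338+341 > 399 → valid
(155,327,430): 155+327 > 430 → valid
(78,171,341): 78+171 ≤ 341 → not valid
(35,371,434): 35+371 ≤ 434 → not valid
(377,406,743): 377+406 > 743 → valid
(233,412,433): 233+412 > 433 → valid
(71,290,429): 71+290 ≤ 429 → not valid
5 of the 8 triples form a triangle.

5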